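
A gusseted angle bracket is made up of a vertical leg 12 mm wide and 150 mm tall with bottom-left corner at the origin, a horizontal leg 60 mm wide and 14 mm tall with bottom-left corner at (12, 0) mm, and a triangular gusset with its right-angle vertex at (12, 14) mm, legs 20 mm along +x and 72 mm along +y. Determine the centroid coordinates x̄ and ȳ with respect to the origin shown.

x̄ = 17.71 mm, ȳ = 50.07 mm

vertical leg: A = 12 × 150 = 1800.00, centroid at (6.00, 75.00).
horizontal leg: A = 60 × 14 = 840.00, centroid at (42.00, 7.00).
gusset: A = ½·20·72 = 720.00, centroid at (18.67, 38.00).
ΣA = 3360.00 mm²
ΣAx̄ = (1800.00)(6.00) + (840.00)(42.00) + (720.00)(18.67) = 59520.00 mm³
ΣAȳ = (1800.00)(75.00) + (840.00)(7.00) + (720.00)(38.00) = 168240.00 mm³
x̄ = 59520.00 / 3360.00 = 17.71 mm
ȳ = 168240.00 / 3360.00 = 50.07 mm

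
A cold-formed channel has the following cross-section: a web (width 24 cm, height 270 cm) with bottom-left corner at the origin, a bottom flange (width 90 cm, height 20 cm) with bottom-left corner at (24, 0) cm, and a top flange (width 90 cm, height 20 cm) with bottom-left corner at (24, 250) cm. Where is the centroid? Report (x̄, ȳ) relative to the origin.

x̄ = 32.36 cm, ȳ = 135.00 cm

web: A = 24 × 270 = 6480.00, centroid at (12.00, 135.00).
bottom flange: A = 90 × 20 = 1800.00, centroid at (69.00, 10.00).
top flange: A = 90 × 20 = 1800.00, centroid at (69.00, 260.00).
ΣA = 10080.00 cm²
ΣAx̄ = (6480.00)(12.00) + (1800.00)(69.00) + (1800.00)(69.00) = 326160.00 cm³
ΣAȳ = (6480.00)(135.00) + (1800.00)(10.00) + (1800.00)(260.00) = 1360800.00 cm³
x̄ = 326160.00 / 10080.00 = 32.36 cm
ȳ = 1360800.00 / 10080.00 = 135.00 cm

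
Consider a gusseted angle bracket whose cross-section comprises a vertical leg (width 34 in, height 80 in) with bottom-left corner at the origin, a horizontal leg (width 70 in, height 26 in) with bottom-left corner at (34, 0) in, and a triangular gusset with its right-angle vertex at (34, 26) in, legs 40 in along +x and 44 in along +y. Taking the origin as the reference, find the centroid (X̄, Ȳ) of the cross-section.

X̄ = 39.39 in, Ȳ = 31.04 in

vertical leg: A = 34 × 80 = 2720.00, centroid at (17.00, 40.00).
horizontal leg: A = 70 × 26 = 1820.00, centroid at (69.00, 13.00).
gusset: A = ½·40·44 = 880.00, centroid at (47.33, 40.67).
ΣA = 5420.00 in²
ΣAX̄ = (2720.00)(17.00) + (1820.00)(69.00) + (880.00)(47.33) = 213473.33 in³
ΣAȲ = (2720.00)(40.00) + (1820.00)(13.00) + (880.00)(40.67) = 168246.67 in³
X̄ = 213473.33 / 5420.00 = 39.39 in
Ȳ = 168246.67 / 5420.00 = 31.04 in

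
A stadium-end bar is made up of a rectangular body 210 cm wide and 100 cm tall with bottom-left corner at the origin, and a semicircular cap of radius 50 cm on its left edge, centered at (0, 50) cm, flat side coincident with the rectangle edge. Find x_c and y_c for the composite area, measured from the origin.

rectangular body: A = 210 × 100 = 21000.00, centroid at (105.00, 50.00).
semicircular end: A = ½π·50² = 3926.99, centroid at (-21.22, 50.00).
ΣA = 24926.99 cm², ΣAx_c = 2121666.67 cm³, ΣAy_c = 1246349.54 cm³.
x_c = 2121666.67/24926.99 = 85.12 cm; y_c = 1246349.54/24926.99 = 50.00 cm.

x_c = 85.12 cm, y_c = 50.00 cm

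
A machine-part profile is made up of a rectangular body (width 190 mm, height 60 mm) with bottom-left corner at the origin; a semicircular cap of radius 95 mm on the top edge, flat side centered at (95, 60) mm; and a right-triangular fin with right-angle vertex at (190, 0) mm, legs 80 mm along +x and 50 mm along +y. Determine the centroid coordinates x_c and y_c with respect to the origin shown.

rectangular body: A = 190 × 60 = 11400.00, centroid at (95.00, 30.00).
semicircular top: A = ½π·95² = 14176.44, centroid at (95.00, 100.32).
triangular fin: A = ½·80·50 = 2000.00, centroid at (216.67, 16.67).
ΣA = 27576.44 mm²
ΣAx_c = (11400.00)(95.00) + (14176.44)(95.00) + (2000.00)(216.67) = 2863094.83 mm³
ΣAy_c = (11400.00)(30.00) + (14176.44)(100.32) + (2000.00)(16.67) = 1797502.88 mm³
x_c = 2863094.83 / 27576.44 = 103.82 mm
y_c = 1797502.88 / 27576.44 = 65.18 mm

x_c = 103.82 mm, y_c = 65.18 mm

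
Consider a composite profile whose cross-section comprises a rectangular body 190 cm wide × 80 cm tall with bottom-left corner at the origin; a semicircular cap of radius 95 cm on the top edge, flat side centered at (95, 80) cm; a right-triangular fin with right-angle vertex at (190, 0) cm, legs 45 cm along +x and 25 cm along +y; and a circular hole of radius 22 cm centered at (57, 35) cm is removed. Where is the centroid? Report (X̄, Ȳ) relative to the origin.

X̄ = 99.21 cm, Ȳ = 79.71 cm

Part | A | x̄ᵢ | ȳᵢ | A·x̄ᵢ | A·ȳᵢ
rectangular body | 15200.00 | 95.00 | 40.00 | 1444000.00 | 608000.00
semicircular top | 14176.44 | 95.00 | 120.32 | 1346761.50 | 1705698.28
triangular fin | 562.50 | 205.00 | 8.33 | 115312.50 | 4687.50
hole | -1520.53 | 57.00 | 35.00 | -86670.26 | -53218.58
Σ | 28418.41 |  |  | 2819403.74 | 2265167.20
X̄ = 2819403.74 / 28418.41 = 99.21 cm
Ȳ = 2265167.20 / 28418.41 = 79.71 cm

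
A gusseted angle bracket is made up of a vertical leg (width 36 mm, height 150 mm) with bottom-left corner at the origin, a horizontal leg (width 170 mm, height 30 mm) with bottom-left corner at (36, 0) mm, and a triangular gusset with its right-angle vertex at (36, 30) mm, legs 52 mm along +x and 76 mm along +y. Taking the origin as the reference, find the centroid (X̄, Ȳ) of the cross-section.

vertical leg: A = 36 × 150 = 5400.00, centroid at (18.00, 75.00).
horizontal leg: A = 170 × 30 = 5100.00, centroid at (121.00, 15.00).
gusset: A = ½·52·76 = 1976.00, centroid at (53.33, 55.33).
ΣA = 12476.00 mm², ΣAX̄ = 819686.67 mm³, ΣAȲ = 590838.67 mm³.
X̄ = 819686.67/12476.00 = 65.70 mm; Ȳ = 590838.67/12476.00 = 47.36 mm.

X̄ = 65.70 mm, Ȳ = 47.36 mm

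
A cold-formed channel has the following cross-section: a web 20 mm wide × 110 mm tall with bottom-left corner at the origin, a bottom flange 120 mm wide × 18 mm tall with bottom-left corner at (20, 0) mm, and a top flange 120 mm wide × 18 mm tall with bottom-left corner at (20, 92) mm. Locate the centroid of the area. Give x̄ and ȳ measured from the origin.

web: A = 20 × 110 = 2200.00, centroid at (10.00, 55.00).
bottom flange: A = 120 × 18 = 2160.00, centroid at (80.00, 9.00).
top flange: A = 120 × 18 = 2160.00, centroid at (80.00, 101.00).
ΣA = 6520.00 mm², ΣAx̄ = 367600.00 mm³, ΣAȳ = 358600.00 mm³.
x̄ = 367600.00/6520.00 = 56.38 mm; ȳ = 358600.00/6520.00 = 55.00 mm.

x̄ = 56.38 mm, ȳ = 55.00 mm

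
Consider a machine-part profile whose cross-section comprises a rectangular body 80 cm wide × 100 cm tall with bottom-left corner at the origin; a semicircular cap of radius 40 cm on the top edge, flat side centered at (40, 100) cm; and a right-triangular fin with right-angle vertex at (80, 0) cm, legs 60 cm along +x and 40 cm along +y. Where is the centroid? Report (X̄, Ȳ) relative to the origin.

rectangular body: A = 80 × 100 = 8000.00, centroid at (40.00, 50.00).
semicircular top: A = ½π·40² = 2513.27, centroid at (40.00, 116.98).
triangular fin: A = ½·60·40 = 1200.00, centroid at (100.00, 13.33).
ΣA = 11713.27 cm²
ΣAX̄ = (8000.00)(40.00) + (2513.27)(40.00) + (1200.00)(100.00) = 540530.96 cm³
ΣAȲ = (8000.00)(50.00) + (2513.27)(116.98) + (1200.00)(13.33) = 709994.08 cm³
X̄ = 540530.96 / 11713.27 = 46.15 cm
Ȳ = 709994.08 / 11713.27 = 60.61 cm

X̄ = 46.15 cm, Ȳ = 60.61 cm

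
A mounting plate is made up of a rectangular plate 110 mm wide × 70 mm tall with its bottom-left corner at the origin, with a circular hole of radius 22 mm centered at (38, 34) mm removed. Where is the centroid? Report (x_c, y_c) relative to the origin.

plate: A = 110 × 70 = 7700.00, centroid at (55.00, 35.00).
hole: A = −π·22² = -1520.53, centroid at (38.00, 34.00).
ΣA = 6179.47 mm²
ΣAx_c = (7700.00)(55.00) + (-1520.53)(38.00) = 365719.83 mm³
ΣAy_c = (7700.00)(35.00) + (-1520.53)(34.00) = 217801.95 mm³
x_c = 365719.83 / 6179.47 = 59.18 mm
y_c = 217801.95 / 6179.47 = 35.25 mm

x_c = 59.18 mm, y_c = 35.25 mm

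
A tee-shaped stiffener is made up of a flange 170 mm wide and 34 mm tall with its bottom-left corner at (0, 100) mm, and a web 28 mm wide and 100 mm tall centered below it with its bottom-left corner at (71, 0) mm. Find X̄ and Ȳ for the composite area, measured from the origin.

web: A = 28 × 100 = 2800.00, centroid at (85.00, 50.00).
flange: A = 170 × 34 = 5780.00, centroid at (85.00, 117.00).
ΣA = 8580.00 mm², ΣAX̄ = 729300.00 mm³, ΣAȲ = 816260.00 mm³.
X̄ = 729300.00/8580.00 = 85.00 mm; Ȳ = 816260.00/8580.00 = 95.14 mm.

X̄ = 85.00 mm, Ȳ = 95.14 mm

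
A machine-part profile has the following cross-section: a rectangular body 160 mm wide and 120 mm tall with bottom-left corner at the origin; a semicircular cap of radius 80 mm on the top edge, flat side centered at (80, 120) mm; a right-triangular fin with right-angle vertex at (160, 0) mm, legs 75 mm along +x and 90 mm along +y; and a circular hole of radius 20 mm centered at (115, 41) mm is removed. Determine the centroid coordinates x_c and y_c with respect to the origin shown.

x_c = 89.89 mm, y_c = 87.64 mm

rectangular body: A = 160 × 120 = 19200.00, centroid at (80.00, 60.00).
semicircular top: A = ½π·80² = 10053.10, centroid at (80.00, 153.95).
triangular fin: A = ½·75·90 = 3375.00, centroid at (185.00, 30.00).
hole: A = −π·20² = -1256.64, centroid at (115.00, 41.00).
ΣA = 31371.46 mm², ΣAx_c = 2820109.46 mm³, ΣAy_c = 2749432.79 mm³.
x_c = 2820109.46/31371.46 = 89.89 mm; y_c = 2749432.79/31371.46 = 87.64 mm.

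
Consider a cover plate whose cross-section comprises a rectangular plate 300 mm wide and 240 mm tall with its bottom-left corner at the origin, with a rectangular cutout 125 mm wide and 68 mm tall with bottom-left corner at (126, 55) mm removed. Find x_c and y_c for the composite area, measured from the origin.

x_c = 144.85 mm, y_c = 124.15 mm

plate: A = 300 × 240 = 72000.00, centroid at (150.00, 120.00).
hole: A = −(125 × 68) = -8500.00, centroid at (188.50, 89.00).
ΣA = 63500.00 mm²
ΣAx_c = (72000.00)(150.00) + (-8500.00)(188.50) = 9197750.00 mm³
ΣAy_c = (72000.00)(120.00) + (-8500.00)(89.00) = 7883500.00 mm³
x_c = 9197750.00 / 63500.00 = 144.85 mm
y_c = 7883500.00 / 63500.00 = 124.15 mm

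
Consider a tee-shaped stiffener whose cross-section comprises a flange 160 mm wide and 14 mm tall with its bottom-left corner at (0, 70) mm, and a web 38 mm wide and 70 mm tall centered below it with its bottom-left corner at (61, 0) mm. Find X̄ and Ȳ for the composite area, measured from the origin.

X̄ = 80.00 mm, Ȳ = 54.20 mm

web: A = 38 × 70 = 2660.00, centroid at (80.00, 35.00).
flange: A = 160 × 14 = 2240.00, centroid at (80.00, 77.00).
ΣA = 4900.00 mm², ΣAX̄ = 392000.00 mm³, ΣAȲ = 265580.00 mm³.
X̄ = 392000.00/4900.00 = 80.00 mm; Ȳ = 265580.00/4900.00 = 54.20 mm.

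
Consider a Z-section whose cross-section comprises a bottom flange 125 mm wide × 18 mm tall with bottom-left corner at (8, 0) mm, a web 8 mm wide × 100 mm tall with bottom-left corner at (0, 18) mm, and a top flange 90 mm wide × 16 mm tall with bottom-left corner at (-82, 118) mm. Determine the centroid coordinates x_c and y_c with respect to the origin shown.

x_c = 24.17 mm, y_c = 57.04 mm

bottom flange: A = 125 × 18 = 2250.00, centroid at (70.50, 9.00).
web: A = 8 × 100 = 800.00, centroid at (4.00, 68.00).
top flange: A = 90 × 16 = 1440.00, centroid at (-37.00, 126.00).
ΣA = 4490.00 mm², ΣAx_c = 108545.00 mm³, ΣAy_c = 256090.00 mm³.
x_c = 108545.00/4490.00 = 24.17 mm; y_c = 256090.00/4490.00 = 57.04 mm.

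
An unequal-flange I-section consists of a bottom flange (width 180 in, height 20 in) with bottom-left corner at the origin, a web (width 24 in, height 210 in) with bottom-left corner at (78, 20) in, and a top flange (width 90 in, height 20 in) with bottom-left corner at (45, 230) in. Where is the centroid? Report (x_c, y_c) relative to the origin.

bottom flange: A = 180 × 20 = 3600.00, centroid at (90.00, 10.00).
web: A = 24 × 210 = 5040.00, centroid at (90.00, 125.00).
top flange: A = 90 × 20 = 1800.00, centroid at (90.00, 240.00).
ΣA = 10440.00 in²
ΣAx_c = (3600.00)(90.00) + (5040.00)(90.00) + (1800.00)(90.00) = 939600.00 in³
ΣAy_c = (3600.00)(10.00) + (5040.00)(125.00) + (1800.00)(240.00) = 1098000.00 in³
x_c = 939600.00 / 10440.00 = 90.00 in
y_c = 1098000.00 / 10440.00 = 105.17 in

x_c = 90.00 in, y_c = 105.17 in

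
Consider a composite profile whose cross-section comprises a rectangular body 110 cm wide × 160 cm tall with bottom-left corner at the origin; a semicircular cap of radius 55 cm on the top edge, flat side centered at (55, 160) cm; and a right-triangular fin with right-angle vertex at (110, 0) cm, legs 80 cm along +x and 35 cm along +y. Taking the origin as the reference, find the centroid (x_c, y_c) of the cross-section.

rectangular body: A = 110 × 160 = 17600.00, centroid at (55.00, 80.00).
semicircular top: A = ½π·55² = 4751.66, centroid at (55.00, 183.34).
triangular fin: A = ½·80·35 = 1400.00, centroid at (136.67, 11.67).
ΣA = 23751.66 cm²
ΣAx_c = (17600.00)(55.00) + (4751.66)(55.00) + (1400.00)(136.67) = 1420674.57 cm³
ΣAy_c = (17600.00)(80.00) + (4751.66)(183.34) + (1400.00)(11.67) = 2295515.42 cm³
x_c = 1420674.57 / 23751.66 = 59.81 cm
y_c = 2295515.42 / 23751.66 = 96.65 cm

x_c = 59.81 cm, y_c = 96.65 cm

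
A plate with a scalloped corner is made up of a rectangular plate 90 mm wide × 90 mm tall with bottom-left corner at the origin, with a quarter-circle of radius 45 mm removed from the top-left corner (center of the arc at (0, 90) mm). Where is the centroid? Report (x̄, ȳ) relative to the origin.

plate: A = 90 × 90 = 8100.00, centroid at (45.00, 45.00).
removed quarter-circle: A = −¼π·45² = -1590.43, centroid at (19.10, 70.90).
ΣA = 6509.57 mm²
ΣAx̄ = (8100.00)(45.00) + (-1590.43)(19.10) = 334125.00 mm³
ΣAȳ = (8100.00)(45.00) + (-1590.43)(70.90) = 251736.18 mm³
x̄ = 334125.00 / 6509.57 = 51.33 mm
ȳ = 251736.18 / 6509.57 = 38.67 mm

x̄ = 51.33 mm, ȳ = 38.67 mm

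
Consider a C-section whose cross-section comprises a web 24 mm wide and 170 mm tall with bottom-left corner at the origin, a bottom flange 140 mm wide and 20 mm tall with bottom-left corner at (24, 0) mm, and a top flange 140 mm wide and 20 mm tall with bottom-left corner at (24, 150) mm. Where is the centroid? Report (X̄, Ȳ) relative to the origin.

web: A = 24 × 170 = 4080.00, centroid at (12.00, 85.00).
bottom flange: A = 140 × 20 = 2800.00, centroid at (94.00, 10.00).
top flange: A = 140 × 20 = 2800.00, centroid at (94.00, 160.00).
ΣA = 9680.00 mm², ΣAX̄ = 575360.00 mm³, ΣAȲ = 822800.00 mm³.
X̄ = 575360.00/9680.00 = 59.44 mm; Ȳ = 822800.00/9680.00 = 85.00 mm.

X̄ = 59.44 mm, Ȳ = 85.00 mm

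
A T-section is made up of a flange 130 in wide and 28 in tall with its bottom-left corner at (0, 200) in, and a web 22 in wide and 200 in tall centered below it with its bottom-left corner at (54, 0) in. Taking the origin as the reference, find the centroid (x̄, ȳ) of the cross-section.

Part | A | x̄ᵢ | ȳᵢ | A·x̄ᵢ | A·ȳᵢ
web | 4400.00 | 65.00 | 100.00 | 286000.00 | 440000.00
flange | 3640.00 | 65.00 | 214.00 | 236600.00 | 778960.00
Σ | 8040.00 |  |  | 522600.00 | 1218960.00
x̄ = 522600.00 / 8040.00 = 65.00 in
ȳ = 1218960.00 / 8040.00 = 151.61 in

x̄ = 65.00 in, ȳ = 151.61 in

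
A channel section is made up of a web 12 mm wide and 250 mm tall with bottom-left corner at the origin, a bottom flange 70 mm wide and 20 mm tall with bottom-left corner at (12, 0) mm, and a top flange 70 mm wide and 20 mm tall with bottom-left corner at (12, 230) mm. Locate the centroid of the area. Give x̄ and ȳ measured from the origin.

web: A = 12 × 250 = 3000.00, centroid at (6.00, 125.00).
bottom flange: A = 70 × 20 = 1400.00, centroid at (47.00, 10.00).
top flange: A = 70 × 20 = 1400.00, centroid at (47.00, 240.00).
ΣA = 5800.00 mm², ΣAx̄ = 149600.00 mm³, ΣAȳ = 725000.00 mm³.
x̄ = 149600.00/5800.00 = 25.79 mm; ȳ = 725000.00/5800.00 = 125.00 mm.

x̄ = 25.79 mm, ȳ = 125.00 mm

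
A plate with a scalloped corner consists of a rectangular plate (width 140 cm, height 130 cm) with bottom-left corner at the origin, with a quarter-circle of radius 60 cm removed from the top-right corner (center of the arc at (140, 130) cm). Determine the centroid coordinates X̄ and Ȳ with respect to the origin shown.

plate: A = 140 × 130 = 18200.00, centroid at (70.00, 65.00).
removed quarter-circle: A = −¼π·60² = -2827.43, centroid at (114.54, 104.54).
ΣA = 15372.57 cm², ΣAX̄ = 950159.33 cm³, ΣAȲ = 887433.66 cm³.
X̄ = 950159.33/15372.57 = 61.81 cm; Ȳ = 887433.66/15372.57 = 57.73 cm.

X̄ = 61.81 cm, Ȳ = 57.73 cm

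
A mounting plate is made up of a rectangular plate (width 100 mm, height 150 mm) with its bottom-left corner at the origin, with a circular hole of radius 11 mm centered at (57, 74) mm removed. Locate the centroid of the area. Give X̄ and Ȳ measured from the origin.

plate: A = 100 × 150 = 15000.00, centroid at (50.00, 75.00).
hole: A = −π·11² = -380.13, centroid at (57.00, 74.00).
ΣA = 14619.87 mm²
ΣAX̄ = (15000.00)(50.00) + (-380.13)(57.00) = 728332.44 mm³
ΣAȲ = (15000.00)(75.00) + (-380.13)(74.00) = 1096870.18 mm³
X̄ = 728332.44 / 14619.87 = 49.82 mm
Ȳ = 1096870.18 / 14619.87 = 75.03 mm

X̄ = 49.82 mm, Ȳ = 75.03 mm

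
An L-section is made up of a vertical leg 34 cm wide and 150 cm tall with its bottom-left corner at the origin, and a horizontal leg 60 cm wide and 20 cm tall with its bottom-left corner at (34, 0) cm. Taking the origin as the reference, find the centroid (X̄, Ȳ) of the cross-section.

vertical leg: A = 34 × 150 = 5100.00, centroid at (17.00, 75.00).
horizontal leg: A = 60 × 20 = 1200.00, centroid at (64.00, 10.00).
ΣA = 6300.00 cm², ΣAX̄ = 163500.00 cm³, ΣAȲ = 394500.00 cm³.
X̄ = 163500.00/6300.00 = 25.95 cm; Ȳ = 394500.00/6300.00 = 62.62 cm.

X̄ = 25.95 cm, Ȳ = 62.62 cm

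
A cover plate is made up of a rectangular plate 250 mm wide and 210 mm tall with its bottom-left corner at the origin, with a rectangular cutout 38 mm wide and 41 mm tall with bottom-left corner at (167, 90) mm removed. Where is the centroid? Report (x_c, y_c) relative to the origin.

Part | A | x̄ᵢ | ȳᵢ | A·x̄ᵢ | A·ȳᵢ
plate | 52500.00 | 125.00 | 105.00 | 6562500.00 | 5512500.00
hole | -1558.00 | 186.00 | 110.50 | -289788.00 | -172159.00
Σ | 50942.00 |  |  | 6272712.00 | 5340341.00
x_c = 6272712.00 / 50942.00 = 123.13 mm
y_c = 5340341.00 / 50942.00 = 104.83 mm

x_c = 123.13 mm, y_c = 104.83 mm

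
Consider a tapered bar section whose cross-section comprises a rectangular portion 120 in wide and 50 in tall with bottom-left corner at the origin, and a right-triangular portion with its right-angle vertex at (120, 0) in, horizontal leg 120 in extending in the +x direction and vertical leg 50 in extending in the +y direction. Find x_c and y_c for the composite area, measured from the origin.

rectangular portion: A = 120 × 50 = 6000.00, centroid at (60.00, 25.00).
triangular portion: A = ½·120·50 = 3000.00, centroid at (160.00, 16.67).
ΣA = 9000.00 in²
ΣAx_c = (6000.00)(60.00) + (3000.00)(160.00) = 840000.00 in³
ΣAy_c = (6000.00)(25.00) + (3000.00)(16.67) = 200000.00 in³
x_c = 840000.00 / 9000.00 = 93.33 in
y_c = 200000.00 / 9000.00 = 22.22 in

x_c = 93.33 in, y_c = 22.22 in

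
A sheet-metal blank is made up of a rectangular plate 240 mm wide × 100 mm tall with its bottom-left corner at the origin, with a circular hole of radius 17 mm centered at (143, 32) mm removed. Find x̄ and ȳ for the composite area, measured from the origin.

plate: A = 240 × 100 = 24000.00, centroid at (120.00, 50.00).
hole: A = −π·17² = -907.92, centroid at (143.00, 32.00).
ΣA = 23092.08 mm², ΣAx̄ = 2750167.40 mm³, ΣAȳ = 1170946.55 mm³.
x̄ = 2750167.40/23092.08 = 119.10 mm; ȳ = 1170946.55/23092.08 = 50.71 mm.

x̄ = 119.10 mm, ȳ = 50.71 mm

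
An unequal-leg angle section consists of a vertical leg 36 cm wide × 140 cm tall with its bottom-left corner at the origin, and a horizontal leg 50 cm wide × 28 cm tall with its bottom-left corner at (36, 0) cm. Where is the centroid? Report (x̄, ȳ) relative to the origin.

vertical leg: A = 36 × 140 = 5040.00, centroid at (18.00, 70.00).
horizontal leg: A = 50 × 28 = 1400.00, centroid at (61.00, 14.00).
ΣA = 6440.00 cm², ΣAx̄ = 176120.00 cm³, ΣAȳ = 372400.00 cm³.
x̄ = 176120.00/6440.00 = 27.35 cm; ȳ = 372400.00/6440.00 = 57.83 cm.

x̄ = 27.35 cm, ȳ = 57.83 cm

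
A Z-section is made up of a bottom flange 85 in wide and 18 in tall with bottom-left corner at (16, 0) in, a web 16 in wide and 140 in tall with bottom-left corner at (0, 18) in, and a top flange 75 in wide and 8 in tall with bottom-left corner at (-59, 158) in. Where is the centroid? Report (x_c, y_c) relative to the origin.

bottom flange: A = 85 × 18 = 1530.00, centroid at (58.50, 9.00).
web: A = 16 × 140 = 2240.00, centroid at (8.00, 88.00).
top flange: A = 75 × 8 = 600.00, centroid at (-21.50, 162.00).
ΣA = 4370.00 in²
ΣAx_c = (1530.00)(58.50) + (2240.00)(8.00) + (600.00)(-21.50) = 94525.00 in³
ΣAy_c = (1530.00)(9.00) + (2240.00)(88.00) + (600.00)(162.00) = 308090.00 in³
x_c = 94525.00 / 4370.00 = 21.63 in
y_c = 308090.00 / 4370.00 = 70.50 in

x_c = 21.63 in, y_c = 70.50 in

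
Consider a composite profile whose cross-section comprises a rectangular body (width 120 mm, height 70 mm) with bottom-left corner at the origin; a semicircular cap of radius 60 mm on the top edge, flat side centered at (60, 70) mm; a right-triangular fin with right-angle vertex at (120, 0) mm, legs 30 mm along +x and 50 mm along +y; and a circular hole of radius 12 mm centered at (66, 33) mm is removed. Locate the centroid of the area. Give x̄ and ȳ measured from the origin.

Part | A | x̄ᵢ | ȳᵢ | A·x̄ᵢ | A·ȳᵢ
rectangular body | 8400.00 | 60.00 | 35.00 | 504000.00 | 294000.00
semicircular top | 5654.87 | 60.00 | 95.46 | 339292.01 | 539840.67
triangular fin | 750.00 | 130.00 | 16.67 | 97500.00 | 12500.00
hole | -452.39 | 66.00 | 33.00 | -29857.70 | -14928.85
Σ | 14352.48 |  |  | 910934.31 | 831411.83
x̄ = 910934.31 / 14352.48 = 63.47 mm
ȳ = 831411.83 / 14352.48 = 57.93 mm

x̄ = 63.47 mm, ȳ = 57.93 mm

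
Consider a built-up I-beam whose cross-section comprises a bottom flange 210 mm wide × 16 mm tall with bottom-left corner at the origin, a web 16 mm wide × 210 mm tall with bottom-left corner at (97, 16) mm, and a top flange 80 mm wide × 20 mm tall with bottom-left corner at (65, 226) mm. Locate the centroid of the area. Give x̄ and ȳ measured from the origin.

bottom flange: A = 210 × 16 = 3360.00, centroid at (105.00, 8.00).
web: A = 16 × 210 = 3360.00, centroid at (105.00, 121.00).
top flange: A = 80 × 20 = 1600.00, centroid at (105.00, 236.00).
ΣA = 8320.00 mm²
ΣAx̄ = (3360.00)(105.00) + (3360.00)(105.00) + (1600.00)(105.00) = 873600.00 mm³
ΣAȳ = (3360.00)(8.00) + (3360.00)(121.00) + (1600.00)(236.00) = 811040.00 mm³
x̄ = 873600.00 / 8320.00 = 105.00 mm
ȳ = 811040.00 / 8320.00 = 97.48 mm

x̄ = 105.00 mm, ȳ = 97.48 mm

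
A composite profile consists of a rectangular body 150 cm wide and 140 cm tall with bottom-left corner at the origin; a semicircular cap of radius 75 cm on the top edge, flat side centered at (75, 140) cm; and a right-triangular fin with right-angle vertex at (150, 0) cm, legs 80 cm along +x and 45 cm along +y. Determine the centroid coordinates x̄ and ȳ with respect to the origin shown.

x̄ = 80.78 cm, ȳ = 95.31 cm

rectangular body: A = 150 × 140 = 21000.00, centroid at (75.00, 70.00).
semicircular top: A = ½π·75² = 8835.73, centroid at (75.00, 171.83).
triangular fin: A = ½·80·45 = 1800.00, centroid at (176.67, 15.00).
ΣA = 31635.73 cm²
ΣAx̄ = (21000.00)(75.00) + (8835.73)(75.00) + (1800.00)(176.67) = 2555679.70 cm³
ΣAȳ = (21000.00)(70.00) + (8835.73)(171.83) + (1800.00)(15.00) = 3015252.11 cm³
x̄ = 2555679.70 / 31635.73 = 80.78 cm
ȳ = 3015252.11 / 31635.73 = 95.31 cm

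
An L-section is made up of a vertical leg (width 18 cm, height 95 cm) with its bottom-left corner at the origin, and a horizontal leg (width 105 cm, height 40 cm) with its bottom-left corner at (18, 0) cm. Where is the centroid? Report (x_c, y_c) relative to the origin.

vertical leg: A = 18 × 95 = 1710.00, centroid at (9.00, 47.50).
horizontal leg: A = 105 × 40 = 4200.00, centroid at (70.50, 20.00).
ΣA = 5910.00 cm²
ΣAx_c = (1710.00)(9.00) + (4200.00)(70.50) = 311490.00 cm³
ΣAy_c = (1710.00)(47.50) + (4200.00)(20.00) = 165225.00 cm³
x_c = 311490.00 / 5910.00 = 52.71 cm
y_c = 165225.00 / 5910.00 = 27.96 cm

x_c = 52.71 cm, y_c = 27.96 cm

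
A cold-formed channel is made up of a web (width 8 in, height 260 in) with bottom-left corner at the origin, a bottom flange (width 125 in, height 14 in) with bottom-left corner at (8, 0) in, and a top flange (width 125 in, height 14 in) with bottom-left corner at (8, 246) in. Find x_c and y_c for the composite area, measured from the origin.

x_c = 45.71 in, y_c = 130.00 in

web: A = 8 × 260 = 2080.00, centroid at (4.00, 130.00).
bottom flange: A = 125 × 14 = 1750.00, centroid at (70.50, 7.00).
top flange: A = 125 × 14 = 1750.00, centroid at (70.50, 253.00).
ΣA = 5580.00 in², ΣAx_c = 255070.00 in³, ΣAy_c = 725400.00 in³.
x_c = 255070.00/5580.00 = 45.71 in; y_c = 725400.00/5580.00 = 130.00 in.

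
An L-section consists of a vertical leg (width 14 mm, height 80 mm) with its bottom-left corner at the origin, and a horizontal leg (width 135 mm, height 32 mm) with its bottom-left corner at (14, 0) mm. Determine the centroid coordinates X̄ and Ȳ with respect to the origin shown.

vertical leg: A = 14 × 80 = 1120.00, centroid at (7.00, 40.00).
horizontal leg: A = 135 × 32 = 4320.00, centroid at (81.50, 16.00).
ΣA = 5440.00 mm², ΣAX̄ = 359920.00 mm³, ΣAȲ = 113920.00 mm³.
X̄ = 359920.00/5440.00 = 66.16 mm; Ȳ = 113920.00/5440.00 = 20.94 mm.

X̄ = 66.16 mm, Ȳ = 20.94 mm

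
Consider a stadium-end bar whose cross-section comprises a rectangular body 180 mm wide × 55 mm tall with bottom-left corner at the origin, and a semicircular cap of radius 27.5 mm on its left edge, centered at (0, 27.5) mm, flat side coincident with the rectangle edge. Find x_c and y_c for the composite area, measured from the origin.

x_c = 79.11 mm, y_c = 27.50 mm

rectangular body: A = 180 × 55 = 9900.00, centroid at (90.00, 27.50).
semicircular end: A = ½π·27.5² = 1187.91, centroid at (-11.67, 27.50).
ΣA = 11087.91 mm², ΣAx_c = 877135.42 mm³, ΣAy_c = 304917.65 mm³.
x_c = 877135.42/11087.91 = 79.11 mm; y_c = 304917.65/11087.91 = 27.50 mm.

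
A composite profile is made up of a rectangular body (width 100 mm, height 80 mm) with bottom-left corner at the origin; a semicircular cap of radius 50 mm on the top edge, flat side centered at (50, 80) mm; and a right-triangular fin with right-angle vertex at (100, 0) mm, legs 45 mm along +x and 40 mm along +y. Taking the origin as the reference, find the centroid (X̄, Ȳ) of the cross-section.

X̄ = 54.56 mm, Ȳ = 56.87 mm

rectangular body: A = 100 × 80 = 8000.00, centroid at (50.00, 40.00).
semicircular top: A = ½π·50² = 3926.99, centroid at (50.00, 101.22).
triangular fin: A = ½·45·40 = 900.00, centroid at (115.00, 13.33).
ΣA = 12826.99 mm²
ΣAX̄ = (8000.00)(50.00) + (3926.99)(50.00) + (900.00)(115.00) = 699849.54 mm³
ΣAȲ = (8000.00)(40.00) + (3926.99)(101.22) + (900.00)(13.33) = 729492.60 mm³
X̄ = 699849.54 / 12826.99 = 54.56 mm
Ȳ = 729492.60 / 12826.99 = 56.87 mm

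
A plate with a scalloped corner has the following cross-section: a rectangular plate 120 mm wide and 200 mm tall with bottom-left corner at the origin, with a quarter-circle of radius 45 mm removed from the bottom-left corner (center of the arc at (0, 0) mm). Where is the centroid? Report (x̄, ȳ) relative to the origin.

x̄ = 62.90 mm, ȳ = 105.74 mm

Part | A | x̄ᵢ | ȳᵢ | A·x̄ᵢ | A·ȳᵢ
plate | 24000.00 | 60.00 | 100.00 | 1440000.00 | 2400000.00
removed quarter-circle | -1590.43 | 19.10 | 19.10 | -30375.00 | -30375.00
Σ | 22409.57 |  |  | 1409625.00 | 2369625.00
x̄ = 1409625.00 / 22409.57 = 62.90 mm
ȳ = 2369625.00 / 22409.57 = 105.74 mm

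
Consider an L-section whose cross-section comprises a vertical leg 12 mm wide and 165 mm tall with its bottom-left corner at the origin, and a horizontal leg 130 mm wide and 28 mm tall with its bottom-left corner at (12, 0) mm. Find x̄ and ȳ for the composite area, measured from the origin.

x̄ = 51.99 mm, ȳ = 38.13 mm

Part | A | x̄ᵢ | ȳᵢ | A·x̄ᵢ | A·ȳᵢ
vertical leg | 1980.00 | 6.00 | 82.50 | 11880.00 | 163350.00
horizontal leg | 3640.00 | 77.00 | 14.00 | 280280.00 | 50960.00
Σ | 5620.00 |  |  | 292160.00 | 214310.00
x̄ = 292160.00 / 5620.00 = 51.99 mm
ȳ = 214310.00 / 5620.00 = 38.13 mm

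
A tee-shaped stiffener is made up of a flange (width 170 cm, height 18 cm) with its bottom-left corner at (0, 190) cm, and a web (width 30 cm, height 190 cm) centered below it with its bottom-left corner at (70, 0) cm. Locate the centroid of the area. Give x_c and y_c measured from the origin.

x_c = 85.00 cm, y_c = 131.33 cm

web: A = 30 × 190 = 5700.00, centroid at (85.00, 95.00).
flange: A = 170 × 18 = 3060.00, centroid at (85.00, 199.00).
ΣA = 8760.00 cm²
ΣAx_c = (5700.00)(85.00) + (3060.00)(85.00) = 744600.00 cm³
ΣAy_c = (5700.00)(95.00) + (3060.00)(199.00) = 1150440.00 cm³
x_c = 744600.00 / 8760.00 = 85.00 cm
y_c = 1150440.00 / 8760.00 = 131.33 cm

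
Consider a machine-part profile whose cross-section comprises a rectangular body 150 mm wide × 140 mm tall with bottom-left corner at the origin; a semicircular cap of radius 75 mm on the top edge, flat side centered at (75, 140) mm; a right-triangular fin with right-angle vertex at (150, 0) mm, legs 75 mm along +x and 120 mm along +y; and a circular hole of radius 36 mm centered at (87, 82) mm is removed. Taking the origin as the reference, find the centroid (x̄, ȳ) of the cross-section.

rectangular body: A = 150 × 140 = 21000.00, centroid at (75.00, 70.00).
semicircular top: A = ½π·75² = 8835.73, centroid at (75.00, 171.83).
triangular fin: A = ½·75·120 = 4500.00, centroid at (175.00, 40.00).
hole: A = −π·36² = -4071.50, centroid at (87.00, 82.00).
ΣA = 30264.23 mm²
ΣAx̄ = (21000.00)(75.00) + (8835.73)(75.00) + (4500.00)(175.00) + (-4071.50)(87.00) = 2670958.85 mm³
ΣAȳ = (21000.00)(70.00) + (8835.73)(171.83) + (4500.00)(40.00) + (-4071.50)(82.00) = 2834388.77 mm³
x̄ = 2670958.85 / 30264.23 = 88.25 mm
ȳ = 2834388.77 / 30264.23 = 93.65 mm

x̄ = 88.25 mm, ȳ = 93.65 mm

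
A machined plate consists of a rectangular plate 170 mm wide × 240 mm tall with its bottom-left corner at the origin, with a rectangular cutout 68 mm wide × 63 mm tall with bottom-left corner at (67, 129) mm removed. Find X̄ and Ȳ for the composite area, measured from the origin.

plate: A = 170 × 240 = 40800.00, centroid at (85.00, 120.00).
hole: A = −(68 × 63) = -4284.00, centroid at (101.00, 160.50).
ΣA = 36516.00 mm², ΣAX̄ = 3035316.00 mm³, ΣAȲ = 4208418.00 mm³.
X̄ = 3035316.00/36516.00 = 83.12 mm; Ȳ = 4208418.00/36516.00 = 115.25 mm.

X̄ = 83.12 mm, Ȳ = 115.25 mm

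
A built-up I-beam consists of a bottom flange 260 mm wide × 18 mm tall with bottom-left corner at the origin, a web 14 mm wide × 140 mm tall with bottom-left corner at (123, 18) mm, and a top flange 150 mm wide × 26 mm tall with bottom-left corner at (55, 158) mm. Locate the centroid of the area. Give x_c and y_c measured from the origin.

x_c = 130.00 mm, y_c = 83.63 mm

bottom flange: A = 260 × 18 = 4680.00, centroid at (130.00, 9.00).
web: A = 14 × 140 = 1960.00, centroid at (130.00, 88.00).
top flange: A = 150 × 26 = 3900.00, centroid at (130.00, 171.00).
ΣA = 10540.00 mm²
ΣAx_c = (4680.00)(130.00) + (1960.00)(130.00) + (3900.00)(130.00) = 1370200.00 mm³
ΣAy_c = (4680.00)(9.00) + (1960.00)(88.00) + (3900.00)(171.00) = 881500.00 mm³
x_c = 1370200.00 / 10540.00 = 130.00 mm
y_c = 881500.00 / 10540.00 = 83.63 mm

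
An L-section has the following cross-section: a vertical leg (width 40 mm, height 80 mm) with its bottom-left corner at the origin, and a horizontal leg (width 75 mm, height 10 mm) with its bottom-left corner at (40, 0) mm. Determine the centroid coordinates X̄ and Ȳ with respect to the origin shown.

X̄ = 30.92 mm, Ȳ = 33.35 mm

vertical leg: A = 40 × 80 = 3200.00, centroid at (20.00, 40.00).
horizontal leg: A = 75 × 10 = 750.00, centroid at (77.50, 5.00).
ΣA = 3950.00 mm², ΣAX̄ = 122125.00 mm³, ΣAȲ = 131750.00 mm³.
X̄ = 122125.00/3950.00 = 30.92 mm; Ȳ = 131750.00/3950.00 = 33.35 mm.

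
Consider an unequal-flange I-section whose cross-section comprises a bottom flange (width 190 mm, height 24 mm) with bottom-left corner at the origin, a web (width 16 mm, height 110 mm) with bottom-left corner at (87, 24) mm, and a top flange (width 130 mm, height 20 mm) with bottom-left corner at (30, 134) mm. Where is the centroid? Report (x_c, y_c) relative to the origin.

x_c = 95.00 mm, y_c = 63.70 mm

Part | A | x̄ᵢ | ȳᵢ | A·x̄ᵢ | A·ȳᵢ
bottom flange | 4560.00 | 95.00 | 12.00 | 433200.00 | 54720.00
web | 1760.00 | 95.00 | 79.00 | 167200.00 | 139040.00
top flange | 2600.00 | 95.00 | 144.00 | 247000.00 | 374400.00
Σ | 8920.00 |  |  | 847400.00 | 568160.00
x_c = 847400.00 / 8920.00 = 95.00 mm
y_c = 568160.00 / 8920.00 = 63.70 mm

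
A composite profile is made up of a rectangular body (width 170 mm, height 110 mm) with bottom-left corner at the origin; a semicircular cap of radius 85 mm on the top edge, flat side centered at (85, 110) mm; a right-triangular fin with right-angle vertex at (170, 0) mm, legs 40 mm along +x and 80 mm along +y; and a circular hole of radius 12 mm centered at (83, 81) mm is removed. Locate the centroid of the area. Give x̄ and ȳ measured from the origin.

x̄ = 90.07 mm, ȳ = 86.30 mm

Part | A | x̄ᵢ | ȳᵢ | A·x̄ᵢ | A·ȳᵢ
rectangular body | 18700.00 | 85.00 | 55.00 | 1589500.00 | 1028500.00
semicircular top | 11349.00 | 85.00 | 146.08 | 964665.29 | 1657807.05
triangular fin | 1600.00 | 183.33 | 26.67 | 293333.33 | 42666.67
hole | -452.39 | 83.00 | 81.00 | -37548.32 | -36643.54
Σ | 31196.61 |  |  | 2809950.31 | 2692330.18
x̄ = 2809950.31 / 31196.61 = 90.07 mm
ȳ = 2692330.18 / 31196.61 = 86.30 mm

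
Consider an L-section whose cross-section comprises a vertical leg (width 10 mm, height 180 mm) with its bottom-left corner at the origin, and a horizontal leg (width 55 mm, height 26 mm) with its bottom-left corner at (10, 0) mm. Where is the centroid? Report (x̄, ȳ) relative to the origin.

vertical leg: A = 10 × 180 = 1800.00, centroid at (5.00, 90.00).
horizontal leg: A = 55 × 26 = 1430.00, centroid at (37.50, 13.00).
ΣA = 3230.00 mm²
ΣAx̄ = (1800.00)(5.00) + (1430.00)(37.50) = 62625.00 mm³
ΣAȳ = (1800.00)(90.00) + (1430.00)(13.00) = 180590.00 mm³
x̄ = 62625.00 / 3230.00 = 19.39 mm
ȳ = 180590.00 / 3230.00 = 55.91 mm

x̄ = 19.39 mm, ȳ = 55.91 mm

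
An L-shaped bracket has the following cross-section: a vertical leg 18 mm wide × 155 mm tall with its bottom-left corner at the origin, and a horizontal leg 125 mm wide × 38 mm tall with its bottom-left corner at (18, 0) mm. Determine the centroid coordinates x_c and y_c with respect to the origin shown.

x_c = 54.04 mm, y_c = 40.65 mm

vertical leg: A = 18 × 155 = 2790.00, centroid at (9.00, 77.50).
horizontal leg: A = 125 × 38 = 4750.00, centroid at (80.50, 19.00).
ΣA = 7540.00 mm², ΣAx_c = 407485.00 mm³, ΣAy_c = 306475.00 mm³.
x_c = 407485.00/7540.00 = 54.04 mm; y_c = 306475.00/7540.00 = 40.65 mm.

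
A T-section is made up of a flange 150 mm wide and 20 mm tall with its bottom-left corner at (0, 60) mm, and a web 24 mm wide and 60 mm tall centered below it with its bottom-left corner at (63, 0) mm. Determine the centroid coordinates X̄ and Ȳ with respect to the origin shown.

X̄ = 75.00 mm, Ȳ = 57.03 mm

web: A = 24 × 60 = 1440.00, centroid at (75.00, 30.00).
flange: A = 150 × 20 = 3000.00, centroid at (75.00, 70.00).
ΣA = 4440.00 mm²
ΣAX̄ = (1440.00)(75.00) + (3000.00)(75.00) = 333000.00 mm³
ΣAȲ = (1440.00)(30.00) + (3000.00)(70.00) = 253200.00 mm³
X̄ = 333000.00 / 4440.00 = 75.00 mm
Ȳ = 253200.00 / 4440.00 = 57.03 mm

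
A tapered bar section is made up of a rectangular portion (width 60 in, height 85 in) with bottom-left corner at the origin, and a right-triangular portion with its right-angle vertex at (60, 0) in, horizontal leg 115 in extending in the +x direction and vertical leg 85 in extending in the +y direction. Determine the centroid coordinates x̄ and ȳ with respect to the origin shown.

x̄ = 63.44 in, ȳ = 35.57 in

rectangular portion: A = 60 × 85 = 5100.00, centroid at (30.00, 42.50).
triangular portion: A = ½·115·85 = 4887.50, centroid at (98.33, 28.33).
ΣA = 9987.50 in², ΣAx̄ = 633604.17 in³, ΣAȳ = 355229.17 in³.
x̄ = 633604.17/9987.50 = 63.44 in; ȳ = 355229.17/9987.50 = 35.57 in.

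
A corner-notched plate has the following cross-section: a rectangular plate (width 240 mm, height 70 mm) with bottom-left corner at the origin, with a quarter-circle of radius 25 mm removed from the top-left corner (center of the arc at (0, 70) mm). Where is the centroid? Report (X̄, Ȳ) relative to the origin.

plate: A = 240 × 70 = 16800.00, centroid at (120.00, 35.00).
removed quarter-circle: A = −¼π·25² = -490.87, centroid at (10.61, 59.39).
ΣA = 16309.13 mm², ΣAX̄ = 2010791.67 mm³, ΣAȲ = 558847.16 mm³.
X̄ = 2010791.67/16309.13 = 123.29 mm; Ȳ = 558847.16/16309.13 = 34.27 mm.

X̄ = 123.29 mm, Ȳ = 34.27 mm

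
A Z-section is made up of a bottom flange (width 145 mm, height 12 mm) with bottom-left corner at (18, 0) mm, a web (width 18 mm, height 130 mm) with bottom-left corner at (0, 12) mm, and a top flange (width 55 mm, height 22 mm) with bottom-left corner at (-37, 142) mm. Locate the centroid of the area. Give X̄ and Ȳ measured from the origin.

bottom flange: A = 145 × 12 = 1740.00, centroid at (90.50, 6.00).
web: A = 18 × 130 = 2340.00, centroid at (9.00, 77.00).
top flange: A = 55 × 22 = 1210.00, centroid at (-9.50, 153.00).
ΣA = 5290.00 mm², ΣAX̄ = 167035.00 mm³, ΣAȲ = 375750.00 mm³.
X̄ = 167035.00/5290.00 = 31.58 mm; Ȳ = 375750.00/5290.00 = 71.03 mm.

X̄ = 31.58 mm, Ȳ = 71.03 mm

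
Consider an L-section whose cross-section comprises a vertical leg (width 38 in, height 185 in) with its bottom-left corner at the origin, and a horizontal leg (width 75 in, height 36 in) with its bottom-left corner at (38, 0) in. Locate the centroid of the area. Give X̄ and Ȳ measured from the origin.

Part | A | x̄ᵢ | ȳᵢ | A·x̄ᵢ | A·ȳᵢ
vertical leg | 7030.00 | 19.00 | 92.50 | 133570.00 | 650275.00
horizontal leg | 2700.00 | 75.50 | 18.00 | 203850.00 | 48600.00
Σ | 9730.00 |  |  | 337420.00 | 698875.00
X̄ = 337420.00 / 9730.00 = 34.68 in
Ȳ = 698875.00 / 9730.00 = 71.83 in

X̄ = 34.68 in, Ȳ = 71.83 in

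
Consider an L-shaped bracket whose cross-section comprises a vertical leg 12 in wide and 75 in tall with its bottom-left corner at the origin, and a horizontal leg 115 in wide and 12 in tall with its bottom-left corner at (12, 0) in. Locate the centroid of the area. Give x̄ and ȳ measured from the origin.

x̄ = 44.43 in, ȳ = 18.43 in

Part | A | x̄ᵢ | ȳᵢ | A·x̄ᵢ | A·ȳᵢ
vertical leg | 900.00 | 6.00 | 37.50 | 5400.00 | 33750.00
horizontal leg | 1380.00 | 69.50 | 6.00 | 95910.00 | 8280.00
Σ | 2280.00 |  |  | 101310.00 | 42030.00
x̄ = 101310.00 / 2280.00 = 44.43 in
ȳ = 42030.00 / 2280.00 = 18.43 in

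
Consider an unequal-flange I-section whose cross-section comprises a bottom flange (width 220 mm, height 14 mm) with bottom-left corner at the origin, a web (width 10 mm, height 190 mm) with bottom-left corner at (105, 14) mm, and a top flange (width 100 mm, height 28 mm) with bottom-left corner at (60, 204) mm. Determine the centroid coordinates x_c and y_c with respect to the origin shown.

x_c = 110.00 mm, y_c = 107.85 mm

bottom flange: A = 220 × 14 = 3080.00, centroid at (110.00, 7.00).
web: A = 10 × 190 = 1900.00, centroid at (110.00, 109.00).
top flange: A = 100 × 28 = 2800.00, centroid at (110.00, 218.00).
ΣA = 7780.00 mm², ΣAx_c = 855800.00 mm³, ΣAy_c = 839060.00 mm³.
x_c = 855800.00/7780.00 = 110.00 mm; y_c = 839060.00/7780.00 = 107.85 mm.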